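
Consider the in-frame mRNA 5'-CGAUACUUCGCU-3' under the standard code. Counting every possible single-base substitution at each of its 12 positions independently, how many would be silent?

9

Codon 1 (CGA, Arg): 4 synonymous substitutions.
Codon 2 (UAC, Tyr): 1 synonymous substitution.
Codon 3 (UUC, Phe): 1 synonymous substitution.
Codon 4 (GCU, Ala): 3 synonymous substitutions.
Total: 4 + 1 + 1 + 3 = 9.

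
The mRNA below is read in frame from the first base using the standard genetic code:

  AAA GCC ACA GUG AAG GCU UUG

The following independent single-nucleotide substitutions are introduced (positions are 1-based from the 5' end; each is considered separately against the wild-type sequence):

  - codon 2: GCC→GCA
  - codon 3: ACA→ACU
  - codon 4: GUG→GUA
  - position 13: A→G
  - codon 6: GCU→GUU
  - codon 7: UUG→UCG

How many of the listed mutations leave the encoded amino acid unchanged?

3

Codon 2: GCC (Ala) → GCA (Ala) — synonymous.
Codon 3: ACA (Thr) → ACU (Thr) — synonymous.
Codon 4: GUG (Val) → GUA (Val) — synonymous.
Codon 5: AAG (Lys) → GAG (Glu) — missense.
Codon 6: GCU (Ala) → GUU (Val) — missense.
Codon 7: UUG (Leu) → UCG (Ser) — missense.
Synonymous: 3 of 6.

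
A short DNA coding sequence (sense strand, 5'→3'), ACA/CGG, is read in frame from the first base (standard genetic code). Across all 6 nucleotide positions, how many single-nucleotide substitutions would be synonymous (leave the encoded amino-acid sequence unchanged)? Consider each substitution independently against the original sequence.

7

Codon 1 (ACA, Thr): 3 synonymous substitutions.
Codon 2 (CGG, Arg): 4 synonymous substitutions.
Total: 3 + 4 = 7.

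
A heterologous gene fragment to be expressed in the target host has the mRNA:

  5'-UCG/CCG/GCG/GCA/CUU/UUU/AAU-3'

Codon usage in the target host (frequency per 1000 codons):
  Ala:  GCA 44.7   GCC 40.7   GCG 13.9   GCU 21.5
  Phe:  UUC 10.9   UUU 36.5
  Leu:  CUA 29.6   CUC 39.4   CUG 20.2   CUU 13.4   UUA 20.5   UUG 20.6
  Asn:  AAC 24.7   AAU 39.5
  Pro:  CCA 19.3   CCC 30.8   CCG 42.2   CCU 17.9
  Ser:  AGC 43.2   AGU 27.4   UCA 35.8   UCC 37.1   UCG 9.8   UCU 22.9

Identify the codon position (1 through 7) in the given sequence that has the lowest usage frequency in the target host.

Codon 1 UCG (Ser): 9.8 per 1000.
Codon 2 CCG (Pro): 42.2 per 1000.
Codon 3 GCG (Ala): 13.9 per 1000.
Codon 4 GCA (Ala): 44.7 per 1000.
Codon 5 CUU (Leu): 13.4 per 1000.
Codon 6 UUU (Phe): 36.5 per 1000.
Codon 7 AAU (Asn): 39.5 per 1000.
Lowest frequency is 9.8 at codon 1.

1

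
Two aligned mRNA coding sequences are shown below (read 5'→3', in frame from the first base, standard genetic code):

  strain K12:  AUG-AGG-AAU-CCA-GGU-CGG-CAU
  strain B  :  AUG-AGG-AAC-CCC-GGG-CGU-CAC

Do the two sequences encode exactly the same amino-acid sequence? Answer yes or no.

yes

Codon 1: AUG Met / AUG Met — identical.
Codon 2: AGG Arg / AGG Arg — identical.
Codon 3: AAU Asn / AAC Asn — synonymous.
Codon 4: CCA Pro / CCC Pro — synonymous.
Codon 5: GGU Gly / GGG Gly — synonymous.
Codon 6: CGG Arg / CGU Arg — synonymous.
Codon 7: CAU His / CAC His — synonymous.
Nonsynonymous differences: 0 → same protein.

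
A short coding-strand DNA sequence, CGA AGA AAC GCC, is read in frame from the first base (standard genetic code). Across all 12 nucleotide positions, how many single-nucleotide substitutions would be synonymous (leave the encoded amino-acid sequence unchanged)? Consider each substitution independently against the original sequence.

Codon 1 (CGA, Arg): 4 synonymous substitutions.
Codon 2 (AGA, Arg): 2 synonymous substitutions.
Codon 3 (AAC, Asn): 1 synonymous substitution.
Codon 4 (GCC, Ala): 3 synonymous substitutions.
Total: 4 + 2 + 1 + 3 = 10.

10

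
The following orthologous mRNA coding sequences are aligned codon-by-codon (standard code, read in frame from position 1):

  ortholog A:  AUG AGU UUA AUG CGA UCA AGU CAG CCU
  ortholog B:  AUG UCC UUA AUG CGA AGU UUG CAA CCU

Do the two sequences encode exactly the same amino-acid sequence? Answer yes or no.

Codon 1: AUG Met / AUG Met — identical.
Codon 2: AGU Ser / UCC Ser — synonymous.
Codon 3: UUA Leu / UUA Leu — identical.
Codon 4: AUG Met / AUG Met — identical.
Codon 5: CGA Arg / CGA Arg — identical.
Codon 6: UCA Ser / AGU Ser — synonymous.
Codon 7: AGU Ser / UUG Leu — nonsynonymous.
Codon 8: CAG Gln / CAA Gln — synonymous.
Codon 9: CCU Pro / CCU Pro — identical.
Nonsynonymous differences: 1 → different protein.

no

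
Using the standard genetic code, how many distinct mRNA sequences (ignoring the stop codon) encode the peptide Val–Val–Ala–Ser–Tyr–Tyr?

1536

Val: 4 codons.
Val: 4 codons.
Ala: 4 codons.
Ser: 6 codons.
Tyr: 2 codons.
Tyr: 2 codons.
4 × 4 × 4 × 6 × 2 × 2 = 1536.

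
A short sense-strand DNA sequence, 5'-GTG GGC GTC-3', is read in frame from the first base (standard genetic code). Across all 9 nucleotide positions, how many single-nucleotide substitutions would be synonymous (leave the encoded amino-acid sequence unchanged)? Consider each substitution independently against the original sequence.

9

Codon 1 (GTG, Val): 3 synonymous substitutions.
Codon 2 (GGC, Gly): 3 synonymous substitutions.
Codon 3 (GTC, Val): 3 synonymous substitutions.
Total: 3 + 3 + 3 = 9.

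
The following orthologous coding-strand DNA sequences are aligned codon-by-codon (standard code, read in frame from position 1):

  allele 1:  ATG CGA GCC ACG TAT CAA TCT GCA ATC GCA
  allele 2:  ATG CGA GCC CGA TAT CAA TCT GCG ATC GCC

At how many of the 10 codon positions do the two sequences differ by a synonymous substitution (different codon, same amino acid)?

2

Codon 1: ATG Met / ATG Met — identical.
Codon 2: CGA Arg / CGA Arg — identical.
Codon 3: GCC Ala / GCC Ala — identical.
Codon 4: ACG Thr / CGA Arg — nonsynonymous.
Codon 5: TAT Tyr / TAT Tyr — identical.
Codon 6: CAA Gln / CAA Gln — identical.
Codon 7: TCT Ser / TCT Ser — identical.
Codon 8: GCA Ala / GCG Ala — synonymous.
Codon 9: ATC Ile / ATC Ile — identical.
Codon 10: GCA Ala / GCC Ala — synonymous.
Synonymous differences: 2.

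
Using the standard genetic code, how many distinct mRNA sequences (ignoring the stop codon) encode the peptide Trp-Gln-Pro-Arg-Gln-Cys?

192

Trp: 1 codon.
Gln: 2 codons.
Pro: 4 codons.
Arg: 6 codons.
Gln: 2 codons.
Cys: 2 codons.
1 × 2 × 4 × 6 × 2 × 2 = 192.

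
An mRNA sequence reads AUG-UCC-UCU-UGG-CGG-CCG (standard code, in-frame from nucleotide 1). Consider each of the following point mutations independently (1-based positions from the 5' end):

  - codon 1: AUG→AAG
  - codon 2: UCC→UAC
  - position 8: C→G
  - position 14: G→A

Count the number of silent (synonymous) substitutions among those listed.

Codon 1: AUG (Met) → AAG (Lys) — missense.
Codon 2: UCC (Ser) → UAC (Tyr) — missense.
Codon 3: UCU (Ser) → UGU (Cys) — missense.
Codon 5: CGG (Arg) → CAG (Gln) — missense.
Synonymous: 0 of 4.

0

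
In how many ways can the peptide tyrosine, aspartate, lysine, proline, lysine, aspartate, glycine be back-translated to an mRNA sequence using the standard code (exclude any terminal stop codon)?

Tyr: 2 codons.
Asp: 2 codons.
Lys: 2 codons.
Pro: 4 codons.
Lys: 2 codons.
Asp: 2 codons.
Gly: 4 codons.
2 × 2 × 2 × 4 × 2 × 2 × 4 = 512.

512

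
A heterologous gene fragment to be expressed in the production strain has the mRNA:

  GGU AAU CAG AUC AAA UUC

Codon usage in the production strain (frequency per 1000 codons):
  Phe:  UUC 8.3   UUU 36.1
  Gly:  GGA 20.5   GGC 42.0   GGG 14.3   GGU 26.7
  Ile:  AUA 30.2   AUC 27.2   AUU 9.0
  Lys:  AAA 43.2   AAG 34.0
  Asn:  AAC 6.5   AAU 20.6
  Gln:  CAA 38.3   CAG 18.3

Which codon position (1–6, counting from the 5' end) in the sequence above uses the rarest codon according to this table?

Codon 1 GGU (Gly): 26.7 per 1000.
Codon 2 AAU (Asn): 20.6 per 1000.
Codon 3 CAG (Gln): 18.3 per 1000.
Codon 4 AUC (Ile): 27.2 per 1000.
Codon 5 AAA (Lys): 43.2 per 1000.
Codon 6 UUC (Phe): 8.3 per 1000.
Lowest frequency is 8.3 at codon 6.

6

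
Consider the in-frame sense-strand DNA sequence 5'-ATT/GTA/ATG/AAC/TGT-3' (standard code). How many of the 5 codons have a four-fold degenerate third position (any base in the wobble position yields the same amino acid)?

1

Codon 1 ATT (Ile): third position 3-fold.
Codon 2 GTA (Val): third position 4-fold.
Codon 3 ATG (Met): third position 1-fold.
Codon 4 AAC (Asn): third position 2-fold.
Codon 5 TGT (Cys): third position 2-fold.
Four-fold degenerate third positions: 1.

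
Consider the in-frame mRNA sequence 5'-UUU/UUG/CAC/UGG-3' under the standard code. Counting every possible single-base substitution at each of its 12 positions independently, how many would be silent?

Codon 1 (UUU, Phe): 1 synonymous substitution.
Codon 2 (UUG, Leu): 2 synonymous substitutions.
Codon 3 (CAC, His): 1 synonymous substitution.
Codon 4 (UGG, Trp): 0 synonymous substitutions.
Total: 1 + 2 + 1 + 0 = 4.

4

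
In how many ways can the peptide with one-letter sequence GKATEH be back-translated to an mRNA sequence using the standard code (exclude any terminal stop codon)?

Gly: 4 codons.
Lys: 2 codons.
Ala: 4 codons.
Thr: 4 codons.
Glu: 2 codons.
His: 2 codons.
4 × 2 × 4 × 4 × 2 × 2 = 512.

512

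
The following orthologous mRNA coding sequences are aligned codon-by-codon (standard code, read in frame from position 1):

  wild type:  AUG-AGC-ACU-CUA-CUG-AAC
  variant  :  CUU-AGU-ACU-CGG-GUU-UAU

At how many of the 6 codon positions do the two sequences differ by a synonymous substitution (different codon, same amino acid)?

Codon 1: AUG Met / CUU Leu — nonsynonymous.
Codon 2: AGC Ser / AGU Ser — synonymous.
Codon 3: ACU Thr / ACU Thr — identical.
Codon 4: CUA Leu / CGG Arg — nonsynonymous.
Codon 5: CUG Leu / GUU Val — nonsynonymous.
Codon 6: AAC Asn / UAU Tyr — nonsynonymous.
Synonymous differences: 1.

1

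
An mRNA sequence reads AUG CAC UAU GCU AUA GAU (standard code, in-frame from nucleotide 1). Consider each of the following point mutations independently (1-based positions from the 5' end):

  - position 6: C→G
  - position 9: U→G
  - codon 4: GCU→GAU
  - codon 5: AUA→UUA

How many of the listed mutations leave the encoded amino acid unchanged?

0

Codon 2: CAC (His) → CAG (Gln) — missense.
Codon 3: UAU (Tyr) → UAG (Stop) — nonsense.
Codon 4: GCU (Ala) → GAU (Asp) — missense.
Codon 5: AUA (Ile) → UUA (Leu) — missense.
Synonymous: 0 of 4.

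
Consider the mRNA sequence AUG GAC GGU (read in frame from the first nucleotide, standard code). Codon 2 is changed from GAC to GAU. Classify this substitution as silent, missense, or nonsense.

Position 6 falls in codon 2: GAC → Asp.
After the substitution the codon is GAU → Asp.
Both encode Asp, so the change is synonymous.

silent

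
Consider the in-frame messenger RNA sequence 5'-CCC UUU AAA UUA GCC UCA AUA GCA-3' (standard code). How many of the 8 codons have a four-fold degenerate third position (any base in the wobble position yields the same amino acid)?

Codon 1 CCC (Pro): third position 4-fold.
Codon 2 UUU (Phe): third position 2-fold.
Codon 3 AAA (Lys): third position 2-fold.
Codon 4 UUA (Leu): third position 2-fold.
Codon 5 GCC (Ala): third position 4-fold.
Codon 6 UCA (Ser): third position 4-fold.
Codon 7 AUA (Ile): third position 3-fold.
Codon 8 GCA (Ala): third position 4-fold.
Four-fold degenerate third positions: 4.

4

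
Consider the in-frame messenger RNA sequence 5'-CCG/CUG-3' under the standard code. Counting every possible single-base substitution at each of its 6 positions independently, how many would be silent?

7

Codon 1 (CCG, Pro): 3 synonymous substitutions.
Codon 2 (CUG, Leu): 4 synonymous substitutions.
Total: 3 + 4 = 7.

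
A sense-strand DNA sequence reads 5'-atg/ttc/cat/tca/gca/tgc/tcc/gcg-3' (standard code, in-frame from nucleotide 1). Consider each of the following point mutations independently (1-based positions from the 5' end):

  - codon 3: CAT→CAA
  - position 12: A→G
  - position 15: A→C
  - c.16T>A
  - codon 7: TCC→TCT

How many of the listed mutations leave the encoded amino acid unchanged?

Codon 3: CAT (His) → CAA (Gln) — missense.
Codon 4: TCA (Ser) → TCG (Ser) — synonymous.
Codon 5: GCA (Ala) → GCC (Ala) — synonymous.
Codon 6: TGC (Cys) → AGC (Ser) — missense.
Codon 7: TCC (Ser) → TCT (Ser) — synonymous.
Synonymous: 3 of 5.

3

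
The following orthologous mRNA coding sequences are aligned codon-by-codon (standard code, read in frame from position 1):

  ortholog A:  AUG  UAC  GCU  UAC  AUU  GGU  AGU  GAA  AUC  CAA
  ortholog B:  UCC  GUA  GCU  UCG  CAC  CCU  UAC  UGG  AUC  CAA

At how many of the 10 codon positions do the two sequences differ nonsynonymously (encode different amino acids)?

Codon 1: AUG Met / UCC Ser — nonsynonymous.
Codon 2: UAC Tyr / GUA Val — nonsynonymous.
Codon 3: GCU Ala / GCU Ala — identical.
Codon 4: UAC Tyr / UCG Ser — nonsynonymous.
Codon 5: AUU Ile / CAC His — nonsynonymous.
Codon 6: GGU Gly / CCU Pro — nonsynonymous.
Codon 7: AGU Ser / UAC Tyr — nonsynonymous.
Codon 8: GAA Glu / UGG Trp — nonsynonymous.
Codon 9: AUC Ile / AUC Ile — identical.
Codon 10: CAA Gln / CAA Gln — identical.
Nonsynonymous differences: 7.

7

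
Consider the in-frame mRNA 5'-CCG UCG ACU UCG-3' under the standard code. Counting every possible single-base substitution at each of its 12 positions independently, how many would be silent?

Codon 1 (CCG, Pro): 3 synonymous substitutions.
Codon 2 (UCG, Ser): 3 synonymous substitutions.
Codon 3 (ACU, Thr): 3 synonymous substitutions.
Codon 4 (UCG, Ser): 3 synonymous substitutions.
Total: 3 + 3 + 3 + 3 = 12.

12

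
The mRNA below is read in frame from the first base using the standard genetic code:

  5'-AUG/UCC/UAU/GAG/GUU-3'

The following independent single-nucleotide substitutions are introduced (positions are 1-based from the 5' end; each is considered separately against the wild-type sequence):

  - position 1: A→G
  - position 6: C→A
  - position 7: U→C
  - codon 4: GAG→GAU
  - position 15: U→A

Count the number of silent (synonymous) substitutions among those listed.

Codon 1: AUG (Met) → GUG (Val) — missense.
Codon 2: UCC (Ser) → UCA (Ser) — synonymous.
Codon 3: UAU (Tyr) → CAU (His) — missense.
Codon 4: GAG (Glu) → GAU (Asp) — missense.
Codon 5: GUU (Val) → GUA (Val) — synonymous.
Synonymous: 2 of 5.

2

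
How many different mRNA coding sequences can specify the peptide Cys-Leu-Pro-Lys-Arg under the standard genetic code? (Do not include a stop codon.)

576

Cys: 2 codons.
Leu: 6 codons.
Pro: 4 codons.
Lys: 2 codons.
Arg: 6 codons.
2 × 6 × 4 × 2 × 6 = 576.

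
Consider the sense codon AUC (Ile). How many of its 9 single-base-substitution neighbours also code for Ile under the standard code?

2

Position 1: none → 0 synonymous.
Position 2: none → 0 synonymous.
Position 3: AUU, AUA → 2 synonymous.
Total: 0 + 0 + 2 = 2.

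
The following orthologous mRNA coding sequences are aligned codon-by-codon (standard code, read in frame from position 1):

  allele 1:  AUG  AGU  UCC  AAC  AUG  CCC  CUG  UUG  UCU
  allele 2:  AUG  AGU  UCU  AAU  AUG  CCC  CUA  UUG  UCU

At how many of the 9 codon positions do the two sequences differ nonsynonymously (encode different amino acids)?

0

Codon 1: AUG Met / AUG Met — identical.
Codon 2: AGU Ser / AGU Ser — identical.
Codon 3: UCC Ser / UCU Ser — synonymous.
Codon 4: AAC Asn / AAU Asn — synonymous.
Codon 5: AUG Met / AUG Met — identical.
Codon 6: CCC Pro / CCC Pro — identical.
Codon 7: CUG Leu / CUA Leu — synonymous.
Codon 8: UUG Leu / UUG Leu — identical.
Codon 9: UCU Ser / UCU Ser — identical.
Nonsynonymous differences: 0.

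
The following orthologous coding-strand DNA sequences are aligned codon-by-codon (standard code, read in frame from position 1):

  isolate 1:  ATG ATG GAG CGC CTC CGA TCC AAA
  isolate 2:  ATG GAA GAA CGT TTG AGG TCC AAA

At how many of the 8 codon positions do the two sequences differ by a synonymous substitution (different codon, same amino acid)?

4

Codon 1: ATG Met / ATG Met — identical.
Codon 2: ATG Met / GAA Glu — nonsynonymous.
Codon 3: GAG Glu / GAA Glu — synonymous.
Codon 4: CGC Arg / CGT Arg — synonymous.
Codon 5: CTC Leu / TTG Leu — synonymous.
Codon 6: CGA Arg / AGG Arg — synonymous.
Codon 7: TCC Ser / TCC Ser — identical.
Codon 8: AAA Lys / AAA Lys — identical.
Synonymous differences: 4.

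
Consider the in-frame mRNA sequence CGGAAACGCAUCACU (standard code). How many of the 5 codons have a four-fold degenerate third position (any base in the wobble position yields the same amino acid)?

3

Codon 1 CGG (Arg): third position 4-fold.
Codon 2 AAA (Lys): third position 2-fold.
Codon 3 CGC (Arg): third position 4-fold.
Codon 4 AUC (Ile): third position 3-fold.
Codon 5 ACU (Thr): third position 4-fold.
Four-fold degenerate third positions: 3.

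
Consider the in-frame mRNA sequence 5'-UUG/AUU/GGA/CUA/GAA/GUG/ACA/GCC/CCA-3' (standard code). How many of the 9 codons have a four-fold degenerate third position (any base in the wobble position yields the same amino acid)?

6

Codon 1 UUG (Leu): third position 2-fold.
Codon 2 AUU (Ile): third position 3-fold.
Codon 3 GGA (Gly): third position 4-fold.
Codon 4 CUA (Leu): third position 4-fold.
Codon 5 GAA (Glu): third position 2-fold.
Codon 6 GUG (Val): third position 4-fold.
Codon 7 ACA (Thr): third position 4-fold.
Codon 8 GCC (Ala): third position 4-fold.
Codon 9 CCA (Pro): third position 4-fold.
Four-fold degenerate third positions: 6.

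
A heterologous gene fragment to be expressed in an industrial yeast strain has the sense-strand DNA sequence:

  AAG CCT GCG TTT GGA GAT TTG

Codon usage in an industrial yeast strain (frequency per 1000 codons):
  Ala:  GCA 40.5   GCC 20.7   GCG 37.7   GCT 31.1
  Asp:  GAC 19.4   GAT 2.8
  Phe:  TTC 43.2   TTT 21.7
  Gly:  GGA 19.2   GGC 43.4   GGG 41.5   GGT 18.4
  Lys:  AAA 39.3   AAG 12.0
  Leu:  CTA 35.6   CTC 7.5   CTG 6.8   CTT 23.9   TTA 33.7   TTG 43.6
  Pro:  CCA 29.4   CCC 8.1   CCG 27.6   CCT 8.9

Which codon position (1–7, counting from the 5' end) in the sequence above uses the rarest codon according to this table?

6

Codon 1 AAG (Lys): 12.0 per 1000.
Codon 2 CCT (Pro): 8.9 per 1000.
Codon 3 GCG (Ala): 37.7 per 1000.
Codon 4 TTT (Phe): 21.7 per 1000.
Codon 5 GGA (Gly): 19.2 per 1000.
Codon 6 GAT (Asp): 2.8 per 1000.
Codon 7 TTG (Leu): 43.6 per 1000.
Lowest frequency is 2.8 at codon 6.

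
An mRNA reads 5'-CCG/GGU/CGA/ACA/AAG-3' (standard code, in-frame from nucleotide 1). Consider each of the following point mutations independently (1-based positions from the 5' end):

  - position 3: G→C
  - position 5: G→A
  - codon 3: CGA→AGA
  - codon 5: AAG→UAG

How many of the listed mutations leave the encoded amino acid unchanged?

Codon 1: CCG (Pro) → CCC (Pro) — synonymous.
Codon 2: GGU (Gly) → GAU (Asp) — missense.
Codon 3: CGA (Arg) → AGA (Arg) — synonymous.
Codon 5: AAG (Lys) → UAG (Stop) — nonsense.
Synonymous: 2 of 4.

2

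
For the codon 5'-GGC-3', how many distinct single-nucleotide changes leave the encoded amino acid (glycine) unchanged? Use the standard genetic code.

Position 1: none → 0 synonymous.
Position 2: none → 0 synonymous.
Position 3: GGT, GGA, GGG → 3 synonymous.
Total: 0 + 0 + 3 = 3.

3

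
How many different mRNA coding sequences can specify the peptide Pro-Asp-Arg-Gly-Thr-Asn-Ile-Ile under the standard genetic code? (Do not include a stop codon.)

Pro: 4 codons.
Asp: 2 codons.
Arg: 6 codons.
Gly: 4 codons.
Thr: 4 codons.
Asn: 2 codons.
Ile: 3 codons.
Ile: 3 codons.
4 × 2 × 6 × 4 × 4 × 2 × 3 × 3 = 13824.

13824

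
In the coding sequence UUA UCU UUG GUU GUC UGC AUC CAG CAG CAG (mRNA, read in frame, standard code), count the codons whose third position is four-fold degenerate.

Codon 1 UUA (Leu): third position 2-fold.
Codon 2 UCU (Ser): third position 4-fold.
Codon 3 UUG (Leu): third position 2-fold.
Codon 4 GUU (Val): third position 4-fold.
Codon 5 GUC (Val): third position 4-fold.
Codon 6 UGC (Cys): third position 2-fold.
Codon 7 AUC (Ile): third position 3-fold.
Codon 8 CAG (Gln): third position 2-fold.
Codon 9 CAG (Gln): third position 2-fold.
Codon 10 CAG (Gln): third position 2-fold.
Four-fold degenerate third positions: 3.

3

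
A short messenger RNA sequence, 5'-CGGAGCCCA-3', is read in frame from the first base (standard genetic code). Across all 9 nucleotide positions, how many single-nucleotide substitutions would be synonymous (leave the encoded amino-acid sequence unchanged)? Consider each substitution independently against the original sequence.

Codon 1 (CGG, Arg): 4 synonymous substitutions.
Codon 2 (AGC, Ser): 1 synonymous substitution.
Codon 3 (CCA, Pro): 3 synonymous substitutions.
Total: 4 + 1 + 3 = 8.

8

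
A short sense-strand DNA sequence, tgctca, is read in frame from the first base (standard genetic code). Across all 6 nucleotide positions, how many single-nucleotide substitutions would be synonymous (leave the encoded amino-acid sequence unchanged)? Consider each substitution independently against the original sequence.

Codon 1 (TGC, Cys): 1 synonymous substitution.
Codon 2 (TCA, Ser): 3 synonymous substitutions.
Total: 1 + 3 = 4.

4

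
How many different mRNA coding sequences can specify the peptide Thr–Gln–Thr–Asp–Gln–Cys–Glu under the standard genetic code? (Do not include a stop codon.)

Thr: 4 codons.
Gln: 2 codons.
Thr: 4 codons.
Asp: 2 codons.
Gln: 2 codons.
Cys: 2 codons.
Glu: 2 codons.
4 × 2 × 4 × 2 × 2 × 2 × 2 = 512.

512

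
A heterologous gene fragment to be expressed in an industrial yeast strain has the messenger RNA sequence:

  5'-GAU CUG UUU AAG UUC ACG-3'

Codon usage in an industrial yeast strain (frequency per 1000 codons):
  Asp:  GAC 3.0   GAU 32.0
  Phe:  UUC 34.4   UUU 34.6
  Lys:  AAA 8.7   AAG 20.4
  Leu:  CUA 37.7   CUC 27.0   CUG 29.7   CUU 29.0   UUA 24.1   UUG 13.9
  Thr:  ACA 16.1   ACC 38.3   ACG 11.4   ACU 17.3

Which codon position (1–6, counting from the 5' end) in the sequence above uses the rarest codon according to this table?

6

Codon 1 GAU (Asp): 32.0 per 1000.
Codon 2 CUG (Leu): 29.7 per 1000.
Codon 3 UUU (Phe): 34.6 per 1000.
Codon 4 AAG (Lys): 20.4 per 1000.
Codon 5 UUC (Phe): 34.4 per 1000.
Codon 6 ACG (Thr): 11.4 per 1000.
Lowest frequency is 11.4 at codon 6.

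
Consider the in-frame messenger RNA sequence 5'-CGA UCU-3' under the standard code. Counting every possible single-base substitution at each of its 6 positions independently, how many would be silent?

Codon 1 (CGA, Arg): 4 synonymous substitutions.
Codon 2 (UCU, Ser): 3 synonymous substitutions.
Total: 4 + 3 = 7.

7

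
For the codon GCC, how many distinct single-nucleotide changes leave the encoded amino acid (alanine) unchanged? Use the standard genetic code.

Position 1: none → 0 synonymous.
Position 2: none → 0 synonymous.
Position 3: GCT, GCA, GCG → 3 synonymous.
Total: 0 + 0 + 3 = 3.

3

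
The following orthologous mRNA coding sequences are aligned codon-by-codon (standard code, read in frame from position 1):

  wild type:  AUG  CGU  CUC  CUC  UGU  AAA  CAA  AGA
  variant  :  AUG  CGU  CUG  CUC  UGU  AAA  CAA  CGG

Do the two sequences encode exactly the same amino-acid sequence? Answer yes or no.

yes

Codon 1: AUG Met / AUG Met — identical.
Codon 2: CGU Arg / CGU Arg — identical.
Codon 3: CUC Leu / CUG Leu — synonymous.
Codon 4: CUC Leu / CUC Leu — identical.
Codon 5: UGU Cys / UGU Cys — identical.
Codon 6: AAA Lys / AAA Lys — identical.
Codon 7: CAA Gln / CAA Gln — identical.
Codon 8: AGA Arg / CGG Arg — synonymous.
Nonsynonymous differences: 0 → same protein.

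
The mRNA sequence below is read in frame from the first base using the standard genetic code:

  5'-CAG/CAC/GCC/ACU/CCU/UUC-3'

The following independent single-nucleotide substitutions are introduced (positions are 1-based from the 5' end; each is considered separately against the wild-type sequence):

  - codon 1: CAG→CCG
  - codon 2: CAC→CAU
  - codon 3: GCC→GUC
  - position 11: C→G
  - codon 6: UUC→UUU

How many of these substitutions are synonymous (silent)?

2

Codon 1: CAG (Gln) → CCG (Pro) — missense.
Codon 2: CAC (His) → CAU (His) — synonymous.
Codon 3: GCC (Ala) → GUC (Val) — missense.
Codon 4: ACU (Thr) → AGU (Ser) — missense.
Codon 6: UUC (Phe) → UUU (Phe) — synonymous.
Synonymous: 2 of 5.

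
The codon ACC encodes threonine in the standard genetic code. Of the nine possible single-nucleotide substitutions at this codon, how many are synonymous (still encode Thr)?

3

Position 1: none → 0 synonymous.
Position 2: none → 0 synonymous.
Position 3: ACT, ACA, ACG → 3 synonymous.
Total: 0 + 0 + 3 = 3.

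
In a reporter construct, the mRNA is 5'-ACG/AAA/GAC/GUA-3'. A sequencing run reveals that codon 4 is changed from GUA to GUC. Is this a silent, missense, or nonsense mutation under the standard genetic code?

silent

Position 12 falls in codon 4: GUA → Val.
After the substitution the codon is GUC → Val.
Both encode Val, so the change is synonymous.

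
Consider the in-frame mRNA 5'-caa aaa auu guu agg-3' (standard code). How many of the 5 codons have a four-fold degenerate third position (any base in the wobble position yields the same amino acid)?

Codon 1 CAA (Gln): third position 2-fold.
Codon 2 AAA (Lys): third position 2-fold.
Codon 3 AUU (Ile): third position 3-fold.
Codon 4 GUU (Val): third position 4-fold.
Codon 5 AGG (Arg): third position 2-fold.
Four-fold degenerate third positions: 1.

1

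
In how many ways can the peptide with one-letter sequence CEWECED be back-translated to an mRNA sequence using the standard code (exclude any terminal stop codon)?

64

Cys: 2 codons.
Glu: 2 codons.
Trp: 1 codon.
Glu: 2 codons.
Cys: 2 codons.
Glu: 2 codons.
Asp: 2 codons.
2 × 2 × 1 × 2 × 2 × 2 × 2 = 64.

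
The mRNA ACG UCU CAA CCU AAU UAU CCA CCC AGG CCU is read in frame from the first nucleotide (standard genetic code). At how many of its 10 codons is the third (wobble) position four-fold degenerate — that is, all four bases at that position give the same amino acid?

6

Codon 1 ACG (Thr): third position 4-fold.
Codon 2 UCU (Ser): third position 4-fold.
Codon 3 CAA (Gln): third position 2-fold.
Codon 4 CCU (Pro): third position 4-fold.
Codon 5 AAU (Asn): third position 2-fold.
Codon 6 UAU (Tyr): third position 2-fold.
Codon 7 CCA (Pro): third position 4-fold.
Codon 8 CCC (Pro): third position 4-fold.
Codon 9 AGG (Arg): third position 2-fold.
Codon 10 CCU (Pro): third position 4-fold.
Four-fold degenerate third positions: 6.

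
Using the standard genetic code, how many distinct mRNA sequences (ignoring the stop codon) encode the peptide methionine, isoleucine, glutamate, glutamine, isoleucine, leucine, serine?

1296

Met: 1 codon.
Ile: 3 codons.
Glu: 2 codons.
Gln: 2 codons.
Ile: 3 codons.
Leu: 6 codons.
Ser: 6 codons.
1 × 3 × 2 × 2 × 3 × 6 × 6 = 1296.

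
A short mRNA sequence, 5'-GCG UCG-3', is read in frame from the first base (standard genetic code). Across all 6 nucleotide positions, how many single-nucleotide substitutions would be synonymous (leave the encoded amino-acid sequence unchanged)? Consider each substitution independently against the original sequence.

Codon 1 (GCG, Ala): 3 synonymous substitutions.
Codon 2 (UCG, Ser): 3 synonymous substitutions.
Total: 3 + 3 = 6.

6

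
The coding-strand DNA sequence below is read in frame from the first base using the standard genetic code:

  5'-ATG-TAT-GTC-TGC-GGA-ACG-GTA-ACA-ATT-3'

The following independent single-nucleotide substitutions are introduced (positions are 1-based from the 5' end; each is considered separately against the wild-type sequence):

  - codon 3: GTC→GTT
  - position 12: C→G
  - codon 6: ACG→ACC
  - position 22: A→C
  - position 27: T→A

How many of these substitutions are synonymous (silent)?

3

Codon 3: GTC (Val) → GTT (Val) — synonymous.
Codon 4: TGC (Cys) → TGG (Trp) — missense.
Codon 6: ACG (Thr) → ACC (Thr) — synonymous.
Codon 8: ACA (Thr) → CCA (Pro) — missense.
Codon 9: ATT (Ile) → ATA (Ile) — synonymous.
Synonymous: 3 of 5.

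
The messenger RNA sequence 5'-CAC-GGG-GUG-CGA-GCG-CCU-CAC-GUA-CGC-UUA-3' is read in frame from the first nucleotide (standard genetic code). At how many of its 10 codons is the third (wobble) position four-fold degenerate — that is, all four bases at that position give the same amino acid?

Codon 1 CAC (His): third position 2-fold.
Codon 2 GGG (Gly): third position 4-fold.
Codon 3 GUG (Val): third position 4-fold.
Codon 4 CGA (Arg): third position 4-fold.
Codon 5 GCG (Ala): third position 4-fold.
Codon 6 CCU (Pro): third position 4-fold.
Codon 7 CAC (His): third position 2-fold.
Codon 8 GUA (Val): third position 4-fold.
Codon 9 CGC (Arg): third position 4-fold.
Codon 10 UUA (Leu): third position 2-fold.
Four-fold degenerate third positions: 7.

7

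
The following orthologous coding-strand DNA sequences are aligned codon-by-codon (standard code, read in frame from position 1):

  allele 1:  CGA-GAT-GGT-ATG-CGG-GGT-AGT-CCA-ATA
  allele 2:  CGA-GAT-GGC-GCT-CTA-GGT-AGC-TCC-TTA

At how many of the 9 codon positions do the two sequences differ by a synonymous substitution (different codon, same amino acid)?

Codon 1: CGA Arg / CGA Arg — identical.
Codon 2: GAT Asp / GAT Asp — identical.
Codon 3: GGT Gly / GGC Gly — synonymous.
Codon 4: ATG Met / GCT Ala — nonsynonymous.
Codon 5: CGG Arg / CTA Leu — nonsynonymous.
Codon 6: GGT Gly / GGT Gly — identical.
Codon 7: AGT Ser / AGC Ser — synonymous.
Codon 8: CCA Pro / TCC Ser — nonsynonymous.
Codon 9: ATA Ile / TTA Leu — nonsynonymous.
Synonymous differences: 2.

2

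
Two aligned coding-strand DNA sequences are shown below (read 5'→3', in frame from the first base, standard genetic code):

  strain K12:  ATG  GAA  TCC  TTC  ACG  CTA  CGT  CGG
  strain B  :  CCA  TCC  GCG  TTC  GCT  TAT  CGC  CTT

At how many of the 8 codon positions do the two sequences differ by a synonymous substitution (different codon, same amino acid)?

1

Codon 1: ATG Met / CCA Pro — nonsynonymous.
Codon 2: GAA Glu / TCC Ser — nonsynonymous.
Codon 3: TCC Ser / GCG Ala — nonsynonymous.
Codon 4: TTC Phe / TTC Phe — identical.
Codon 5: ACG Thr / GCT Ala — nonsynonymous.
Codon 6: CTA Leu / TAT Tyr — nonsynonymous.
Codon 7: CGT Arg / CGC Arg — synonymous.
Codon 8: CGG Arg / CTT Leu — nonsynonymous.
Synonymous differences: 1.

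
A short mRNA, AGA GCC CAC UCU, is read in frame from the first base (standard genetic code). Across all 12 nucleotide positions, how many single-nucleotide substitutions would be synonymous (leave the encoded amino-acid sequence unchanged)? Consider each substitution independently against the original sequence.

Codon 1 (AGA, Arg): 2 synonymous substitutions.
Codon 2 (GCC, Ala): 3 synonymous substitutions.
Codon 3 (CAC, His): 1 synonymous substitution.
Codon 4 (UCU, Ser): 3 synonymous substitutions.
Total: 2 + 3 + 1 + 3 = 9.

9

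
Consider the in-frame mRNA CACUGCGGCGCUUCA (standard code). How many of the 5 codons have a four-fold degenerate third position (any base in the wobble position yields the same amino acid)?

Codon 1 CAC (His): third position 2-fold.
Codon 2 UGC (Cys): third position 2-fold.
Codon 3 GGC (Gly): third position 4-fold.
Codon 4 GCU (Ala): third position 4-fold.
Codon 5 UCA (Ser): third position 4-fold.
Four-fold degenerate third positions: 3.

3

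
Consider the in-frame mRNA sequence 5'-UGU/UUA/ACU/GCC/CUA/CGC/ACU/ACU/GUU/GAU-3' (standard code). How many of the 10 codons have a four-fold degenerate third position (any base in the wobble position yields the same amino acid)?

Codon 1 UGU (Cys): third position 2-fold.
Codon 2 UUA (Leu): third position 2-fold.
Codon 3 ACU (Thr): third position 4-fold.
Codon 4 GCC (Ala): third position 4-fold.
Codon 5 CUA (Leu): third position 4-fold.
Codon 6 CGC (Arg): third position 4-fold.
Codon 7 ACU (Thr): third position 4-fold.
Codon 8 ACU (Thr): third position 4-fold.
Codon 9 GUU (Val): third position 4-fold.
Codon 10 GAU (Asp): third position 2-fold.
Four-fold degenerate third positions: 7.

7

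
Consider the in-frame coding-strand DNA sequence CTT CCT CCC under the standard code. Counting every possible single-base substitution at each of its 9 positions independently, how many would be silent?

Codon 1 (CTT, Leu): 3 synonymous substitutions.
Codon 2 (CCT, Pro): 3 synonymous substitutions.
Codon 3 (CCC, Pro): 3 synonymous substitutions.
Total: 3 + 3 + 3 = 9.

9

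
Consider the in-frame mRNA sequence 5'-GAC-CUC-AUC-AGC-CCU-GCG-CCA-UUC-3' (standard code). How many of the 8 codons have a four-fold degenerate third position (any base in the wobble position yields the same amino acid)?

Codon 1 GAC (Asp): third position 2-fold.
Codon 2 CUC (Leu): third position 4-fold.
Codon 3 AUC (Ile): third position 3-fold.
Codon 4 AGC (Ser): third position 2-fold.
Codon 5 CCU (Pro): third position 4-fold.
Codon 6 GCG (Ala): third position 4-fold.
Codon 7 CCA (Pro): third position 4-fold.
Codon 8 UUC (Phe): third position 2-fold.
Four-fold degenerate third positions: 4.

4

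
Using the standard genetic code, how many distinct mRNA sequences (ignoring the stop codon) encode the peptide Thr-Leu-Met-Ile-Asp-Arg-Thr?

3456

Thr: 4 codons.
Leu: 6 codons.
Met: 1 codon.
Ile: 3 codons.
Asp: 2 codons.
Arg: 6 codons.
Thr: 4 codons.
4 × 6 × 1 × 3 × 2 × 6 × 4 = 3456.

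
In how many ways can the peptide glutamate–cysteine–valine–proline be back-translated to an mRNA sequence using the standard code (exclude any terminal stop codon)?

64

Glu: 2 codons.
Cys: 2 codons.
Val: 4 codons.
Pro: 4 codons.
2 × 2 × 4 × 4 = 64.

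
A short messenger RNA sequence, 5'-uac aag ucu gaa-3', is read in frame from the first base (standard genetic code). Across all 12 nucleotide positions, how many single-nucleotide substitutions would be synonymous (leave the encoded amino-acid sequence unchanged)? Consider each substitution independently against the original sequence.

Codon 1 (UAC, Tyr): 1 synonymous substitution.
Codon 2 (AAG, Lys): 1 synonymous substitution.
Codon 3 (UCU, Ser): 3 synonymous substitutions.
Codon 4 (GAA, Glu): 1 synonymous substitution.
Total: 1 + 1 + 3 + 1 = 6.

6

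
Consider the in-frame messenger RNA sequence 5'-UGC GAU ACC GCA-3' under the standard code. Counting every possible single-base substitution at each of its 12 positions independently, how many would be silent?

Codon 1 (UGC, Cys): 1 synonymous substitution.
Codon 2 (GAU, Asp): 1 synonymous substitution.
Codon 3 (ACC, Thr): 3 synonymous substitutions.
Codon 4 (GCA, Ala): 3 synonymous substitutions.
Total: 1 + 1 + 3 + 3 = 8.

8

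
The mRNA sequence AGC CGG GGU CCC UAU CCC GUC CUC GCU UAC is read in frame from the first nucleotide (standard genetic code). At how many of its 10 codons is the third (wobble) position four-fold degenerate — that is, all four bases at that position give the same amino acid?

7

Codon 1 AGC (Ser): third position 2-fold.
Codon 2 CGG (Arg): third position 4-fold.
Codon 3 GGU (Gly): third position 4-fold.
Codon 4 CCC (Pro): third position 4-fold.
Codon 5 UAU (Tyr): third position 2-fold.
Codon 6 CCC (Pro): third position 4-fold.
Codon 7 GUC (Val): third position 4-fold.
Codon 8 CUC (Leu): third position 4-fold.
Codon 9 GCU (Ala): third position 4-fold.
Codon 10 UAC (Tyr): third position 2-fold.
Four-fold degenerate third positions: 7.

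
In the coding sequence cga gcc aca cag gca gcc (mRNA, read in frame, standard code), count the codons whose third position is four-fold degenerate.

5

Codon 1 CGA (Arg): third position 4-fold.
Codon 2 GCC (Ala): third position 4-fold.
Codon 3 ACA (Thr): third position 4-fold.
Codon 4 CAG (Gln): third position 2-fold.
Codon 5 GCA (Ala): third position 4-fold.
Codon 6 GCC (Ala): third position 4-fold.
Four-fold degenerate third positions: 5.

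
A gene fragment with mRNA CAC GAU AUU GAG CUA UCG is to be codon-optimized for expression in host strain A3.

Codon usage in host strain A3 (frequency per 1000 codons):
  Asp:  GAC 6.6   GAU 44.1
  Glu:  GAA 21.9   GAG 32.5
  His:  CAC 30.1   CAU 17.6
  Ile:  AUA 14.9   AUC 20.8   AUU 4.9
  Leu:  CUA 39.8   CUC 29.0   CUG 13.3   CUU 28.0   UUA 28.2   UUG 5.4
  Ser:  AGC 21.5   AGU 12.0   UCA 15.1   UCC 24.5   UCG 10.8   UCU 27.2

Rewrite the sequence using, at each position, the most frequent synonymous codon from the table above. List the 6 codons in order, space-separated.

Codon 1 (His): best is CAC at 30.1.
Codon 2 (Asp): best is GAU at 44.1.
Codon 3 (Ile): best is AUC at 20.8.
Codon 4 (Glu): best is GAG at 32.5.
Codon 5 (Leu): best is CUA at 39.8.
Codon 6 (Ser): best is UCU at 27.2.

CAC GAU AUC GAG CUA UCU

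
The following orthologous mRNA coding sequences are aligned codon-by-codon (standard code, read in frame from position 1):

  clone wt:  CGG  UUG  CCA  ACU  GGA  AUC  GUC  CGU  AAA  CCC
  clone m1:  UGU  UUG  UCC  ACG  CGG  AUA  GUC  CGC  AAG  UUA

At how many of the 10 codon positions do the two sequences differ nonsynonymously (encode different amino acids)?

Codon 1: CGG Arg / UGU Cys — nonsynonymous.
Codon 2: UUG Leu / UUG Leu — identical.
Codon 3: CCA Pro / UCC Ser — nonsynonymous.
Codon 4: ACU Thr / ACG Thr — synonymous.
Codon 5: GGA Gly / CGG Arg — nonsynonymous.
Codon 6: AUC Ile / AUA Ile — synonymous.
Codon 7: GUC Val / GUC Val — identical.
Codon 8: CGU Arg / CGC Arg — synonymous.
Codon 9: AAA Lys / AAG Lys — synonymous.
Codon 10: CCC Pro / UUA Leu — nonsynonymous.
Nonsynonymous differences: 4.

4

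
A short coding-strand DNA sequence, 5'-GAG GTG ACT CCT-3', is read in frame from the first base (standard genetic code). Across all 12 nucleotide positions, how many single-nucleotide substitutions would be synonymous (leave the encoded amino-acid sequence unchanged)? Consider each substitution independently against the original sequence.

Codon 1 (GAG, Glu): 1 synonymous substitution.
Codon 2 (GTG, Val): 3 synonymous substitutions.
Codon 3 (ACT, Thr): 3 synonymous substitutions.
Codon 4 (CCT, Pro): 3 synonymous substitutions.
Total: 1 + 3 + 3 + 3 = 10.

10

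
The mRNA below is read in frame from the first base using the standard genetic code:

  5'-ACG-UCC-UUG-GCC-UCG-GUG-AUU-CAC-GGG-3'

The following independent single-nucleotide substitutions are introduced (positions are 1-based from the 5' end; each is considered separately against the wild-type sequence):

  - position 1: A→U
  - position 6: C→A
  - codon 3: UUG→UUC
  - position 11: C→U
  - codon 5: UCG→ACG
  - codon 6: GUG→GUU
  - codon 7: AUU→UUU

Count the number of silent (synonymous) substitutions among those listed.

2

Codon 1: ACG (Thr) → UCG (Ser) — missense.
Codon 2: UCC (Ser) → UCA (Ser) — synonymous.
Codon 3: UUG (Leu) → UUC (Phe) — missense.
Codon 4: GCC (Ala) → GUC (Val) — missense.
Codon 5: UCG (Ser) → ACG (Thr) — missense.
Codon 6: GUG (Val) → GUU (Val) — synonymous.
Codon 7: AUU (Ile) → UUU (Phe) — missense.
Synonymous: 2 of 7.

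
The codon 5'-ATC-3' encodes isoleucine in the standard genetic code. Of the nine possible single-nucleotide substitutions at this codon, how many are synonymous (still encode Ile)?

2

Position 1: none → 0 synonymous.
Position 2: none → 0 synonymous.
Position 3: ATT, ATA → 2 synonymous.
Total: 0 + 0 + 2 = 2.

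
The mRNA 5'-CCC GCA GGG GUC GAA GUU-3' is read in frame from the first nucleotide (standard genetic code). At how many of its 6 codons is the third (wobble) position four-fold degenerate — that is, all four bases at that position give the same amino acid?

Codon 1 CCC (Pro): third position 4-fold.
Codon 2 GCA (Ala): third position 4-fold.
Codon 3 GGG (Gly): third position 4-fold.
Codon 4 GUC (Val): third position 4-fold.
Codon 5 GAA (Glu): third position 2-fold.
Codon 6 GUU (Val): third position 4-fold.
Four-fold degenerate third positions: 5.

5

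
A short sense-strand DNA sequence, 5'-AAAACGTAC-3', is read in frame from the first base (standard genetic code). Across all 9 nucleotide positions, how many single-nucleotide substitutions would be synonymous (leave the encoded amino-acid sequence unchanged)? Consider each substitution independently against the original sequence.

Codon 1 (AAA, Lys): 1 synonymous substitution.
Codon 2 (ACG, Thr): 3 synonymous substitutions.
Codon 3 (TAC, Tyr): 1 synonymous substitution.
Total: 1 + 3 + 1 = 5.

5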